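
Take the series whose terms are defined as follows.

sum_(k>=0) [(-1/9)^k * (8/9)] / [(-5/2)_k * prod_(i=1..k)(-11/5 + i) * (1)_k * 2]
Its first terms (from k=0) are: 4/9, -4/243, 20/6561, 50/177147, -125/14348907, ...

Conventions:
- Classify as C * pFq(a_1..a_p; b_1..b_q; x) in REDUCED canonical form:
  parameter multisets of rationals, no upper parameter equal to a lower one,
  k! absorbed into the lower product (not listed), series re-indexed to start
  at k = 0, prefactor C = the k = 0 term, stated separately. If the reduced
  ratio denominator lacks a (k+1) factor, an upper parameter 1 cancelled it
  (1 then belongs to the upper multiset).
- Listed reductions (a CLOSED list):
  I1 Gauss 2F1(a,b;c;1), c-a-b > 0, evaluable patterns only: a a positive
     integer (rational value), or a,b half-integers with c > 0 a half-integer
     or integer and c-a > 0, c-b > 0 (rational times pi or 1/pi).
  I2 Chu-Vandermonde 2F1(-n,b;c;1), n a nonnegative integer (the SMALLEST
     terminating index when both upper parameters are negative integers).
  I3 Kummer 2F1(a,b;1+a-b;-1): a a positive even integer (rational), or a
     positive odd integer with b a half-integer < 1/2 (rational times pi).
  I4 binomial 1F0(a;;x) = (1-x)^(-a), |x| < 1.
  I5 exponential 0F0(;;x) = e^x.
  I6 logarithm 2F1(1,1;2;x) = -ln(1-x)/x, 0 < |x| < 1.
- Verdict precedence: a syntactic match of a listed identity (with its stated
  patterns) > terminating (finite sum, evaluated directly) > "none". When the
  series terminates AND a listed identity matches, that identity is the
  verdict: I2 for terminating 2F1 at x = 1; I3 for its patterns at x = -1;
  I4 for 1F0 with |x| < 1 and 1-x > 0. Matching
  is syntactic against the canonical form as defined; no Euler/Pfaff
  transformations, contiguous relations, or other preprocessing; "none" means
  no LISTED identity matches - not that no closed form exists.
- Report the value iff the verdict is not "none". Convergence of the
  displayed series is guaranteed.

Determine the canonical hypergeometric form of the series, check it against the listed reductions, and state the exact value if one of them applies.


The series (x = -1/9) is 0F2: upper {-}, lower {-5/2, -6/5}, prefactor 4/9. Verdict: none. Every listed pattern misses the 0F2 form at -1/9, upper {-}.

Structural cue: with t_0 = 4/9, the lower running product (prefactor 4/9) is a rising factorial.
Ratio: r(k) = (-1/9) * 1 / [(k-5/2) (k-6/5) (k+1)] - rational in k, leading ratio (-1/9); with t_0 = 4/9, classification follows.


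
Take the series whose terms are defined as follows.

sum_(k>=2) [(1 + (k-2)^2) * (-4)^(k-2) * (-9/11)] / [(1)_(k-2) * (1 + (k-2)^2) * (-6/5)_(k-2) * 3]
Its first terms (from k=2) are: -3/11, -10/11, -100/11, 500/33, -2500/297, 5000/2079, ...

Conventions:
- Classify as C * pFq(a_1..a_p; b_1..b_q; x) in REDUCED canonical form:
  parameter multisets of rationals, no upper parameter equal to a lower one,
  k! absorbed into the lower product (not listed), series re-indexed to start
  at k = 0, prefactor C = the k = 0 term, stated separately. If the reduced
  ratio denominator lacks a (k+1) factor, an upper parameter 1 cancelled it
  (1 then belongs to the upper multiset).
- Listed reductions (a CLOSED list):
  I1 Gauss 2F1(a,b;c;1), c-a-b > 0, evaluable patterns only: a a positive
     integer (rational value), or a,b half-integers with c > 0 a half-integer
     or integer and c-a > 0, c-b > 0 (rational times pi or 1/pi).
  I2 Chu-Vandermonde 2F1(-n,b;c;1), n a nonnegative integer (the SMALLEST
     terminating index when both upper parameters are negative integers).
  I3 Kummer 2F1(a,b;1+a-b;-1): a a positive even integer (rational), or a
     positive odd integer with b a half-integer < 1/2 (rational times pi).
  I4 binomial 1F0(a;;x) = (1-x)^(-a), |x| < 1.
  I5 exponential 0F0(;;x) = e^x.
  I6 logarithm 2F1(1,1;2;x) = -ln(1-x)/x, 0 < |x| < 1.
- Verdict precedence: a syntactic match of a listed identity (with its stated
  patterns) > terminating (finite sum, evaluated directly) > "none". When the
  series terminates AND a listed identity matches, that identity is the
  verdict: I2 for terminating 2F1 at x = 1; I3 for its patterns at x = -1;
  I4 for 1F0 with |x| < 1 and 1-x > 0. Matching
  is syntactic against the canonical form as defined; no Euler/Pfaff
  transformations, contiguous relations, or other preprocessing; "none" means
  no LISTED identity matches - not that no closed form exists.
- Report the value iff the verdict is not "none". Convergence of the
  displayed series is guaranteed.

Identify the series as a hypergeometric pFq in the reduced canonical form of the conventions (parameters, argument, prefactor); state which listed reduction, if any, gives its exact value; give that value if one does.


Prefactor -3/11, argument -4: 0F1 with upper {-} over lower {-6/5}. Verdict: none. A 0F1 with upper {-} fits none of I1-I6 at x = -4; the sum runs forever.

Key observation: t_0 being -3/11, the constant factors (prefactor -3/11) combine into one prefactor.
Adjacent-term ratio: r(k) = (-4) * 1 / [(k-6/5) (k+1)] - poly over poly, x = (-4) from leading terms; C = -3/11 at k = 0.


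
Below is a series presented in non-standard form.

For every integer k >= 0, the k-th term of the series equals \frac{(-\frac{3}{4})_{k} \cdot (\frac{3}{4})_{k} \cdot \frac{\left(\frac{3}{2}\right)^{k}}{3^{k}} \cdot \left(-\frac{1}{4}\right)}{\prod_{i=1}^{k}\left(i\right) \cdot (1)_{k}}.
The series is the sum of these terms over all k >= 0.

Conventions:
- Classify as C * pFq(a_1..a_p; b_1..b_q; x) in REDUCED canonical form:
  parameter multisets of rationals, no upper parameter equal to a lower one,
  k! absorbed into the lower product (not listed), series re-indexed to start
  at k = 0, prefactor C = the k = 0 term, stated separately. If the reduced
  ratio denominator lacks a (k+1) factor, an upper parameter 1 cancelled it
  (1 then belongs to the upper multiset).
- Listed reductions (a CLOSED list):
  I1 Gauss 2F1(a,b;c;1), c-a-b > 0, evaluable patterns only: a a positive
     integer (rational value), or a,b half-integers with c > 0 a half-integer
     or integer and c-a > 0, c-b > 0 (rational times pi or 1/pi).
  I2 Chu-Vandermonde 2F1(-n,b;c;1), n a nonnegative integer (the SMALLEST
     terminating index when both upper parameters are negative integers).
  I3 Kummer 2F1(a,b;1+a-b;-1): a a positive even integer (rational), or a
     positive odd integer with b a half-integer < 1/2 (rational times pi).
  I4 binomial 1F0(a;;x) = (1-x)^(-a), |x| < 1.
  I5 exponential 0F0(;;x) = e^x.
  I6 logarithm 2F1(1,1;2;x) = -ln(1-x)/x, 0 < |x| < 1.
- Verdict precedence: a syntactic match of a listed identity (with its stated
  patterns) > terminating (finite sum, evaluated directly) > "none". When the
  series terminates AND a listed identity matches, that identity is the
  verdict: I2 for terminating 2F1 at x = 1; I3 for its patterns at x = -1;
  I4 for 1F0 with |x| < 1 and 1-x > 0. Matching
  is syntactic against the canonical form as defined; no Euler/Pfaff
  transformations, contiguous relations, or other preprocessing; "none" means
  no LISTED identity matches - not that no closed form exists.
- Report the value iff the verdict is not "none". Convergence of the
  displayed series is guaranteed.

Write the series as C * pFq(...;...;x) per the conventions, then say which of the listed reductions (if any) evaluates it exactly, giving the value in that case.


First insight: t_0 = -\frac{1}{4} here, and the lower running product (prefactor -1/4) is a rising factorial.
Term ratio: r(k) = \frac{1}{2} * (k-\frac{3}{4}) (k+\frac{3}{4}) / [(k+1) (k+1)] ; factor over Q: parameters, x = \frac{1}{2}, and C = -\frac{1}{4}.

x = \frac{1}{2} here; the reduced form reads 2F1, upper {-\frac{3}{4}, \frac{3}{4}}, lower {1}, C = -\frac{1}{4}. Verdict: none - at argument \frac{1}{2} the multisets {-\frac{3}{4}, \frac{3}{4}} ; {1} match no listed identity.


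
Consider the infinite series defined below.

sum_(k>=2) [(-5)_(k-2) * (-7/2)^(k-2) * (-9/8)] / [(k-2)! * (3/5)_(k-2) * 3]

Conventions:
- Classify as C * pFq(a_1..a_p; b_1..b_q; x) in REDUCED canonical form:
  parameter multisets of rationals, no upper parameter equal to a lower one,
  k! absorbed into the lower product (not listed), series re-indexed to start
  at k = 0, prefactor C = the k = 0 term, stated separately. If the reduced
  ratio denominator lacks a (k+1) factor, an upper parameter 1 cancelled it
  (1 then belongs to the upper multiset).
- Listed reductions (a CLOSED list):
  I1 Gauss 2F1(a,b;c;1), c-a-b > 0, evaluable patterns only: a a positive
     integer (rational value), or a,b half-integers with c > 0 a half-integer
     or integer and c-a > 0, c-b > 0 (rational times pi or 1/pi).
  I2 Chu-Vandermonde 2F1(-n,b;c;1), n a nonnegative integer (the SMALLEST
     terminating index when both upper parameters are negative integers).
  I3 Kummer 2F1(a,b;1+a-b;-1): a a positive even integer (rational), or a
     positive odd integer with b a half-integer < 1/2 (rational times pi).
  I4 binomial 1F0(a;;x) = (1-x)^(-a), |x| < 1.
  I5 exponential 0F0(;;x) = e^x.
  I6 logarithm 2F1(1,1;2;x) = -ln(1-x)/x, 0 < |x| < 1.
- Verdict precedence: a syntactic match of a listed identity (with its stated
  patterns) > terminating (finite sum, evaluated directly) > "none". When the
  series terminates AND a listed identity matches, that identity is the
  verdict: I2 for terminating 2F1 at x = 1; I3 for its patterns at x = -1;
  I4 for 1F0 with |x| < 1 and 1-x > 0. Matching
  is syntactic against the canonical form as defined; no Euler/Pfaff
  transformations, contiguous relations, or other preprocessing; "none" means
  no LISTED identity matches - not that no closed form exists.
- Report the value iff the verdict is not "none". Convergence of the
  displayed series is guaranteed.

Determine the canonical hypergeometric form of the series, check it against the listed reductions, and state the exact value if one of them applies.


With C = -3/8: the canonical form is 1F1(-5; 3/5; -7/2). Verdict: terminating - no listed pattern fits, but -5 in the upper list cuts the series at k = 5; direct evaluation. Its exact value is -1759801801/11022336.

The tell: t_0 = -3/8 here, and the constant factors (prefactor -3/8) combine into one prefactor.
Adjacent-term ratio: r(k) = (-7/2) * (k-5) / [(k+3/5) (k+1)] - rational in k, leading ratio (-7/2); with t_0 = -3/8, classification follows.


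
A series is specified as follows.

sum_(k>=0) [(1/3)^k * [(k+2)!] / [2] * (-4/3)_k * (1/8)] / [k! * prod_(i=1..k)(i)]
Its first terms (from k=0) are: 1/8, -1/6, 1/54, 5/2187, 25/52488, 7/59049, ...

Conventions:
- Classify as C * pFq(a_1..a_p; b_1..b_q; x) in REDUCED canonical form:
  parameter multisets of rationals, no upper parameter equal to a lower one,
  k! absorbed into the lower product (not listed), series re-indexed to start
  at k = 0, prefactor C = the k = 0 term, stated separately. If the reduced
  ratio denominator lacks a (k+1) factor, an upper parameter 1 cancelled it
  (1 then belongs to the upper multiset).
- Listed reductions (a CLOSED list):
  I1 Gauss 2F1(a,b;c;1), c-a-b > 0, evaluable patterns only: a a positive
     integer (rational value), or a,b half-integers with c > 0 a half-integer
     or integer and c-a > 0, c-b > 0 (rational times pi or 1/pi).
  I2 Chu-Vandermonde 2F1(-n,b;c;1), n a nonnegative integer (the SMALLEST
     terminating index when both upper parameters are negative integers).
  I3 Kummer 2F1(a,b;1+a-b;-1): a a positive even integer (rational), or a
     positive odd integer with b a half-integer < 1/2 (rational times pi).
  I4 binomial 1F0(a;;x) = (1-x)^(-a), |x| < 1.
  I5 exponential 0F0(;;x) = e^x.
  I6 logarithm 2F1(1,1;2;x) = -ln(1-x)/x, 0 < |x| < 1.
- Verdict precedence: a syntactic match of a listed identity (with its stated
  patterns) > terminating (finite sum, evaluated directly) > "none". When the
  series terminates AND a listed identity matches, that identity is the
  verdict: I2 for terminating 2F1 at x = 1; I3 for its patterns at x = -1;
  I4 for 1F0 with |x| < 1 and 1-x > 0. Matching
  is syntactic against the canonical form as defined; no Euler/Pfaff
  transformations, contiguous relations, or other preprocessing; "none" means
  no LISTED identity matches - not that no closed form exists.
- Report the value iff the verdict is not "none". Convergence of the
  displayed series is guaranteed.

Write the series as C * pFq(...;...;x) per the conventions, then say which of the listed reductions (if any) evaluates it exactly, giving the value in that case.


Reduced: x = 1/3, 2F1, upper = {-4/3, 3}, lower = {1}, C = 1/8. Verdict: none (x = 1/3): each listed identity misses the multisets {-4/3, 3} ; {1}.

Structural cue: from the first term 1/8: the lower running product (C = 1/8) is a rising factorial.
Consecutive-term ratio: r(k) = (1/3) * (k-4/3) (k+3) / [(k+1) (k+1)] - rational in k, leading ratio (1/3); with t_0 = 1/8, classification follows.


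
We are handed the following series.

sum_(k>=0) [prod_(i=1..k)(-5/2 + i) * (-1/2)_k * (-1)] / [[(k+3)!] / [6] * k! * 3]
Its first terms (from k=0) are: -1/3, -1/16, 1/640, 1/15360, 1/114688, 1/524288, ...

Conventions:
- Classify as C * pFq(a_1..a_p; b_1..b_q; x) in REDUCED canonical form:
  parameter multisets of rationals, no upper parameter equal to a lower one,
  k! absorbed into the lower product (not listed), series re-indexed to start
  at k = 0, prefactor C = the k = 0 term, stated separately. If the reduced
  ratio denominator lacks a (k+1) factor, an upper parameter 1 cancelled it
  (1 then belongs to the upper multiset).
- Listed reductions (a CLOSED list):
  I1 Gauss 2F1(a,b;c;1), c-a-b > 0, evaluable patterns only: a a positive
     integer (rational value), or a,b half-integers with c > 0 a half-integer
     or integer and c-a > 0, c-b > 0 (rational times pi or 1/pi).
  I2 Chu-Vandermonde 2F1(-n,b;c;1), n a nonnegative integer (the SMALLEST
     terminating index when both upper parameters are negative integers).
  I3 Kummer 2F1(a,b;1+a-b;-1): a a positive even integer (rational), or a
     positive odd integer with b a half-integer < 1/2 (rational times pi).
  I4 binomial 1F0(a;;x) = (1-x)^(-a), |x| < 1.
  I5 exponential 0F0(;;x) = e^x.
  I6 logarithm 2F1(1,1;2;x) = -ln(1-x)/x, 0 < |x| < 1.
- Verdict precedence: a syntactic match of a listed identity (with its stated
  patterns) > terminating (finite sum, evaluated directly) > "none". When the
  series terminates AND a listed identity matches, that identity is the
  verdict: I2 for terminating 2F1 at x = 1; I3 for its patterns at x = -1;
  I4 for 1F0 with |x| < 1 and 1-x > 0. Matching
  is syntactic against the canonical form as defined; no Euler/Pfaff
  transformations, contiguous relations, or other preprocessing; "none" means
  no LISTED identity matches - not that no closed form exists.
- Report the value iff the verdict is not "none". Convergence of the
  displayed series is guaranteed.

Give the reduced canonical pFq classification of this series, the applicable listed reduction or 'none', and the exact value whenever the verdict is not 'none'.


x = 1 here; the reduced form reads 2F1, upper {-3/2, -1/2}, lower {4}, C = -1/3. Verdict: the half-integer Gauss pattern (I1) fires (x = 1; upper {-3/2, -1/2} half-integers, c = 4 in the evaluable pattern). Sum: (-8192/6615) / pi.

Key observation: x = 1 and the denominator's factorial ratio (prefactor -1/3) is a lower Pochhammer.
Term ratio: r(k) = 1 * (k-3/2) (k-1/2) / [(k+4) (k+1)] ; factor over Q: parameters, x = 1, and C = -1/3.


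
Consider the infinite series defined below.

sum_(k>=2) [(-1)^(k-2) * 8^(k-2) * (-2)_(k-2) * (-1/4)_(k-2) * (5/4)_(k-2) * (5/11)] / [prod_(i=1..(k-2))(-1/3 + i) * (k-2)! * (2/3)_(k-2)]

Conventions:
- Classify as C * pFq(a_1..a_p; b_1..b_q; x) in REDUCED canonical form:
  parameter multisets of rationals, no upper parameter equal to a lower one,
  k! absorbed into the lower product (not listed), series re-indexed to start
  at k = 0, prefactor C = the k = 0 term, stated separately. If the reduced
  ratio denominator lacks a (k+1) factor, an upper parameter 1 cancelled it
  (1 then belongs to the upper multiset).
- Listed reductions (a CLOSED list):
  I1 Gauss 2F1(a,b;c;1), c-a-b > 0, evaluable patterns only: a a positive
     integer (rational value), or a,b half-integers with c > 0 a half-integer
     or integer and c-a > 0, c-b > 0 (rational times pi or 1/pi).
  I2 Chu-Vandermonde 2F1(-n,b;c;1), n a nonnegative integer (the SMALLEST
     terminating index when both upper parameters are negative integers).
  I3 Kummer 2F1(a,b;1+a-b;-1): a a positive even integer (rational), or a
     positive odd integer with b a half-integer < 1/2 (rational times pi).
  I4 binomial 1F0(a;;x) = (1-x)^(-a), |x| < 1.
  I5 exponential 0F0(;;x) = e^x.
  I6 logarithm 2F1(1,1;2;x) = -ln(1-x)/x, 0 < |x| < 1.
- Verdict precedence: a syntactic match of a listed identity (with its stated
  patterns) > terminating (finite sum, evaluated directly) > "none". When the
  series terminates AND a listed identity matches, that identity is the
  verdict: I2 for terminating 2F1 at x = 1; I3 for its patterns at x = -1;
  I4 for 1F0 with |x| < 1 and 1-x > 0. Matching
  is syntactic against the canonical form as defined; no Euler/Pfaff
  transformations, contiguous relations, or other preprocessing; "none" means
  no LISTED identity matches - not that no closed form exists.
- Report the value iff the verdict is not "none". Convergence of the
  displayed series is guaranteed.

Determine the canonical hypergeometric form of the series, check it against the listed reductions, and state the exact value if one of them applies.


Prefactor 5/11, argument -8: 3F2 with upper {-2, -1/4, 5/4} over lower {2/3, 2/3}. Verdict: terminating - upper parameter -2 makes this a finite sum (last index 2), evaluated exactly. Value: -3007/176.

First insight: with t_0 = 5/11, the lower running product (prefactor 5/11) is a rising factorial.
Consecutive-term ratio: r(k) = (-8) * (k-2) (k-1/4) (k+5/4) / [(k+2/3) (k+2/3) (k+1)] - rational in k, leading ratio (-8); with t_0 = 5/11, classification follows.


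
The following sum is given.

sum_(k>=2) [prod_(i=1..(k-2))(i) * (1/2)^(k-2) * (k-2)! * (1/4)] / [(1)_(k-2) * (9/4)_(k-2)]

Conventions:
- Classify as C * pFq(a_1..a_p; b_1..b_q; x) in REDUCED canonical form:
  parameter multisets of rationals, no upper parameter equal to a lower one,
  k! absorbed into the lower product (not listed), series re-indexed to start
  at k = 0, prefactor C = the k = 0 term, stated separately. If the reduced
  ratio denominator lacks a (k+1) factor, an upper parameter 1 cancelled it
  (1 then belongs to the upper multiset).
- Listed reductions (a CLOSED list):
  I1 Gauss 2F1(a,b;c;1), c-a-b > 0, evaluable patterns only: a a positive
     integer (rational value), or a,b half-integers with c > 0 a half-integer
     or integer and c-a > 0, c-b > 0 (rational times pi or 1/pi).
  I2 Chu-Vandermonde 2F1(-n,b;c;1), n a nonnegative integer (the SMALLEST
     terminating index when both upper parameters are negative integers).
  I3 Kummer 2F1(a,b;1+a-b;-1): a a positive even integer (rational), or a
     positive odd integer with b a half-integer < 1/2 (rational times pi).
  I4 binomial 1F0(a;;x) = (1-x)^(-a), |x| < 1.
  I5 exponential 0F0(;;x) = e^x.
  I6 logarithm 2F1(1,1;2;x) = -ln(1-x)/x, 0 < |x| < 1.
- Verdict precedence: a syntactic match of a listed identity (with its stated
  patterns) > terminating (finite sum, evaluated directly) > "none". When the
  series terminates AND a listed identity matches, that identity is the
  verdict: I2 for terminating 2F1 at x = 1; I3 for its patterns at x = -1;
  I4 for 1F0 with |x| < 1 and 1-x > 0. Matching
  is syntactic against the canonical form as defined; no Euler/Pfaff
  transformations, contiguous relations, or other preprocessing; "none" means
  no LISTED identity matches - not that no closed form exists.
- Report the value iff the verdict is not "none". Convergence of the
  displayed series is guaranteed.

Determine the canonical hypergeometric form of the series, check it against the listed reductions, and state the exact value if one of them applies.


Canonical form: C = 1/4 times 2F1 with upper {1, 1}, lower {9/4}, x = 1/2. Verdict: none here - no I1-I6 shape fits x = 1/2 with lower {9/4}.

Key observation: x = (1/2) and the running product (prefactor 1/4) telescopes to a rising factorial.
Term ratio: r(k) = (1/2) * (k+1) (k+1) / [(k+9/4) (k+1)] - poly over poly, x = (1/2) from leading terms; C = 1/4 at k = 0.


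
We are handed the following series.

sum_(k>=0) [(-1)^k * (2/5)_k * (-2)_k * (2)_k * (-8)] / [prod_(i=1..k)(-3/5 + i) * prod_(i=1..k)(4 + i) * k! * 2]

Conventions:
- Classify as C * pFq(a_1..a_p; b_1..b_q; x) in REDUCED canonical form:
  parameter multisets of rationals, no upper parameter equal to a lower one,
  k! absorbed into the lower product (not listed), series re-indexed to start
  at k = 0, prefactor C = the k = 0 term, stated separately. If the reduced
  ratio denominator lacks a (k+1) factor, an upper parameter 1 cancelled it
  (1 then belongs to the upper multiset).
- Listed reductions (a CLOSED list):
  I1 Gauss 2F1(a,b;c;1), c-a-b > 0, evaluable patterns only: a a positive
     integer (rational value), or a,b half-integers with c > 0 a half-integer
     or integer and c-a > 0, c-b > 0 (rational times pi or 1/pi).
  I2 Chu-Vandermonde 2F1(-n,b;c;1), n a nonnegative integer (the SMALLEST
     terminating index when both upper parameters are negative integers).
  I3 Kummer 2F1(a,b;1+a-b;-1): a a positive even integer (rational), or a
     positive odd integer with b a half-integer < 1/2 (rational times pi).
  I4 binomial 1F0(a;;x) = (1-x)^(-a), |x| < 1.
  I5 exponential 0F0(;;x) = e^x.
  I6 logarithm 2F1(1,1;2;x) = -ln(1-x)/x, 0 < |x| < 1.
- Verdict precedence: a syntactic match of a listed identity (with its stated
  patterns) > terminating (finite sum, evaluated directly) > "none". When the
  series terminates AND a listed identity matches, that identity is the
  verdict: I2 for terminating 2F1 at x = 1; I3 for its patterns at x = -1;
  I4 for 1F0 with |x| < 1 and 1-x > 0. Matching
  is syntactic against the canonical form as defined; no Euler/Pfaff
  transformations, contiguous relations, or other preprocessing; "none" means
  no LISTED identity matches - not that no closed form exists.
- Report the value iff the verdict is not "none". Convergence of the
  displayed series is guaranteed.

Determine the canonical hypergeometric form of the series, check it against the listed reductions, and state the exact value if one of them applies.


With C = -4: the canonical form is 2F1(-2, 2; 5; -1). Verdict: this is Kummer's theorem (I3) (x = -1; c = 5 equals 1+a-b for upper {-2, 2}: listed pattern). Sum: -8.

First insight: x = (-1) and the parameter 2/5 appears in both the upper and lower lists and cancels.
Consecutive-term ratio: r(k) = (-1) * (k-2) (k+2) / [(k+5) (k+1)] - rational; roots negated = parameters, x = (-1), C = -4.


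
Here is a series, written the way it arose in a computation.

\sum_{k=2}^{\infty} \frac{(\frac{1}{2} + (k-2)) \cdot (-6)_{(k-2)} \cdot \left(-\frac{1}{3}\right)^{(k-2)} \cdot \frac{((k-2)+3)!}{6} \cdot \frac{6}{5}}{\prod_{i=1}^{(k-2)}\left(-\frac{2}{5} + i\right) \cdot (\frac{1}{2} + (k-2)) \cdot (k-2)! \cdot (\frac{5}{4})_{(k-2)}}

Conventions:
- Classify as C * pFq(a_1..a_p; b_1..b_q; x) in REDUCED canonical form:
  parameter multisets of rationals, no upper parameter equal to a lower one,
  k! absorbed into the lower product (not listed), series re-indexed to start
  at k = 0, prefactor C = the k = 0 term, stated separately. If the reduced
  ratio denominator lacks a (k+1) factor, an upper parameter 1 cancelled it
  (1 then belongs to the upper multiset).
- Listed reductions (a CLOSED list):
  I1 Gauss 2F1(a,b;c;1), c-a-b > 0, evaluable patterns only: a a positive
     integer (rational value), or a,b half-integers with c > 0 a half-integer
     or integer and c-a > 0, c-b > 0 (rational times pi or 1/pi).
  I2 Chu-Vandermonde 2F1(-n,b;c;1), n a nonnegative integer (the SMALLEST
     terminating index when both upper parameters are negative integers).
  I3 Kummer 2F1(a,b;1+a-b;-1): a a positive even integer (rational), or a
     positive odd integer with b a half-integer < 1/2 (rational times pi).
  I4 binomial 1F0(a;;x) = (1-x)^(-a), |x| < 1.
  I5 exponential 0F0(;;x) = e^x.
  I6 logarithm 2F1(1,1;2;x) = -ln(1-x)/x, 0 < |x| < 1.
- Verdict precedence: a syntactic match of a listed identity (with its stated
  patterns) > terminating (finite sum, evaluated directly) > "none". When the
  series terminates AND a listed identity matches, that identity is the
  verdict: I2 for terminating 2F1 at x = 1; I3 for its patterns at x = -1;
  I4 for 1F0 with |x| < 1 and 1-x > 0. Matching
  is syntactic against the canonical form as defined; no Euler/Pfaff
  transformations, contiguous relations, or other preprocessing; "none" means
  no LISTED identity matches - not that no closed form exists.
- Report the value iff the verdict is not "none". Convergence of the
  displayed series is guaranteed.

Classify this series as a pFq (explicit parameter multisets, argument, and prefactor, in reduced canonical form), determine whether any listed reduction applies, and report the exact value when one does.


Key observation: t_0 being \frac{6}{5}, the lower running product (C = 6/5, x = -1/3) is a rising factorial.
Consecutive-term ratio: r(k) = -\frac{1}{3} * (k-6) (k+4) / [(k+\frac{3}{5}) (k+\frac{5}{4}) (k+1)] ; factor over Q: parameters, x = -\frac{1}{3}, and C = \frac{6}{5}.

Prefactor \frac{6}{5}, argument -\frac{1}{3}: 2F2 with upper {-6, 4} over lower {\frac{3}{5}, \frac{5}{4}}. Verdict: terminating - upper parameter -6 makes this a finite sum (last index 6), evaluated exactly. Sum: \frac{103331686862}{3034810233}.


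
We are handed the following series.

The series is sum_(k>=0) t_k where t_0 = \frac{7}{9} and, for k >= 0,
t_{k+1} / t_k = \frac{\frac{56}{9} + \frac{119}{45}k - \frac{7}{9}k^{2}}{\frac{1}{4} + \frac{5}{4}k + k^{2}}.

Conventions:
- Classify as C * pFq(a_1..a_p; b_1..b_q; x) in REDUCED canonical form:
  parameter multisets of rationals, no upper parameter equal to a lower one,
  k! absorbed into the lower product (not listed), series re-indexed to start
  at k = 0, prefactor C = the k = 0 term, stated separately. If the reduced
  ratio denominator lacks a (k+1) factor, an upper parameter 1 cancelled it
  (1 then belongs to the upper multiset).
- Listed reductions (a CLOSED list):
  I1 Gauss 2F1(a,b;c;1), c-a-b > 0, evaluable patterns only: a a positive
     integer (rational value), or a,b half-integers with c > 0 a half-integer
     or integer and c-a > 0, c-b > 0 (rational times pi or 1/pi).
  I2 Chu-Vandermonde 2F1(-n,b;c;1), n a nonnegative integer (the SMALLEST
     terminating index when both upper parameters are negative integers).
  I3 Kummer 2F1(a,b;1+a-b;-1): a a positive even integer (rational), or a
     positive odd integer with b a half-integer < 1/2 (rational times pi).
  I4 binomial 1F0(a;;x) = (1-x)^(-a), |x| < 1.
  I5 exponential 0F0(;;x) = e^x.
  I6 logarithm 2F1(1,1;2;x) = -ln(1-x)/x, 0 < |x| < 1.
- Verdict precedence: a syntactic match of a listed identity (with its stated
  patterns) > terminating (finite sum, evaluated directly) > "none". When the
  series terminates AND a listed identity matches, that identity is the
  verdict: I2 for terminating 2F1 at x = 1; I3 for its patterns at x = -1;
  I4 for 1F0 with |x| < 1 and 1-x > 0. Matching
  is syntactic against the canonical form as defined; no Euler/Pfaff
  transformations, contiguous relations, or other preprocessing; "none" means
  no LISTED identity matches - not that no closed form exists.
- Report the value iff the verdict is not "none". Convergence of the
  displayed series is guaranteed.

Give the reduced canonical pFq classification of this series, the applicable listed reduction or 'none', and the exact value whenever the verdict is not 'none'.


At argument -\frac{7}{9}: a 2F1 with upper {-5, \frac{8}{5}}, lower {\frac{1}{4}}, scaled by C = \frac{7}{9}. Verdict: terminating at k = 5: the factor (-5)_k kills every later term; summing the 6 survivors is exact. Its exact value is \frac{29984747632679}{141164015625}.

First insight: x = -\frac{7}{9} and roots of the ratio polynomials (prefactor 7/9) are the negated parameters.
Ratio: r(k) = -\frac{7}{9} * (k-5) (k+\frac{8}{5}) / [(k+\frac{1}{4}) (k+1)] - rational in k, leading ratio -\frac{7}{9}; with t_0 = \frac{7}{9}, classification follows.


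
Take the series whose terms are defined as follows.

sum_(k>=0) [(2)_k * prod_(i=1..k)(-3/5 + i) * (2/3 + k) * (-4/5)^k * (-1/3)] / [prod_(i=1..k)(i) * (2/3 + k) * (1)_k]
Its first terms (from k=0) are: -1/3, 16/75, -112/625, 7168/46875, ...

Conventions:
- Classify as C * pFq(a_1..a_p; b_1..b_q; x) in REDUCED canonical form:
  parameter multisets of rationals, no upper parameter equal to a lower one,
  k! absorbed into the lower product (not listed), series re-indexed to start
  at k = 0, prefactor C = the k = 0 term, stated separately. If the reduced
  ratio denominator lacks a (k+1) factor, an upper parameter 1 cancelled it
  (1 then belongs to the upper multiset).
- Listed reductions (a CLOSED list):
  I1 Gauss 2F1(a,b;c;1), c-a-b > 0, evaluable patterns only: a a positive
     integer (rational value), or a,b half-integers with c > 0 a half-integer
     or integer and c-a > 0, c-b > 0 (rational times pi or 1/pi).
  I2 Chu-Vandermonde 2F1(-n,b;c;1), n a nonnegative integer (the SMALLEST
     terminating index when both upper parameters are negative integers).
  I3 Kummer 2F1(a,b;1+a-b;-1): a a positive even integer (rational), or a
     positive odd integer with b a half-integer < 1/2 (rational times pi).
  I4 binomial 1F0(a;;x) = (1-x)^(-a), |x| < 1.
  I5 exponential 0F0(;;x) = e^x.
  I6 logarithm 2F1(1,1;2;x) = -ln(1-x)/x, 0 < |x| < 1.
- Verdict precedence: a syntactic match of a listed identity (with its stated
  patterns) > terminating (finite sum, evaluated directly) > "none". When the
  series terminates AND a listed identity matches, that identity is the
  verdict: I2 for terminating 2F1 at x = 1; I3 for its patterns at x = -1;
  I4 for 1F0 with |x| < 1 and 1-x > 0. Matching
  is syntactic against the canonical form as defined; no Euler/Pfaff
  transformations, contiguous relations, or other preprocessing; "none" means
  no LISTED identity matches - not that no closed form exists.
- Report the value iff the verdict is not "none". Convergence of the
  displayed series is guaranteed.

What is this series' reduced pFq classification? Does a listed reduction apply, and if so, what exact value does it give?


Prefactor -1/3, argument -4/5: 2F1 with upper {2/5, 2} over lower {1}. Verdict: none here - no I1-I6 shape fits x = -4/5 with lower {1}.

Structural cue: with t_0 = -1/3, the product of the first k integers (prefactor -1/3) is k!.
Consecutive-term ratio: r(k) = (-4/5) * (k+2/5) (k+2) / [(k+1) (k+1)] - rational in k, leading ratio (-4/5); with t_0 = -1/3, classification follows.


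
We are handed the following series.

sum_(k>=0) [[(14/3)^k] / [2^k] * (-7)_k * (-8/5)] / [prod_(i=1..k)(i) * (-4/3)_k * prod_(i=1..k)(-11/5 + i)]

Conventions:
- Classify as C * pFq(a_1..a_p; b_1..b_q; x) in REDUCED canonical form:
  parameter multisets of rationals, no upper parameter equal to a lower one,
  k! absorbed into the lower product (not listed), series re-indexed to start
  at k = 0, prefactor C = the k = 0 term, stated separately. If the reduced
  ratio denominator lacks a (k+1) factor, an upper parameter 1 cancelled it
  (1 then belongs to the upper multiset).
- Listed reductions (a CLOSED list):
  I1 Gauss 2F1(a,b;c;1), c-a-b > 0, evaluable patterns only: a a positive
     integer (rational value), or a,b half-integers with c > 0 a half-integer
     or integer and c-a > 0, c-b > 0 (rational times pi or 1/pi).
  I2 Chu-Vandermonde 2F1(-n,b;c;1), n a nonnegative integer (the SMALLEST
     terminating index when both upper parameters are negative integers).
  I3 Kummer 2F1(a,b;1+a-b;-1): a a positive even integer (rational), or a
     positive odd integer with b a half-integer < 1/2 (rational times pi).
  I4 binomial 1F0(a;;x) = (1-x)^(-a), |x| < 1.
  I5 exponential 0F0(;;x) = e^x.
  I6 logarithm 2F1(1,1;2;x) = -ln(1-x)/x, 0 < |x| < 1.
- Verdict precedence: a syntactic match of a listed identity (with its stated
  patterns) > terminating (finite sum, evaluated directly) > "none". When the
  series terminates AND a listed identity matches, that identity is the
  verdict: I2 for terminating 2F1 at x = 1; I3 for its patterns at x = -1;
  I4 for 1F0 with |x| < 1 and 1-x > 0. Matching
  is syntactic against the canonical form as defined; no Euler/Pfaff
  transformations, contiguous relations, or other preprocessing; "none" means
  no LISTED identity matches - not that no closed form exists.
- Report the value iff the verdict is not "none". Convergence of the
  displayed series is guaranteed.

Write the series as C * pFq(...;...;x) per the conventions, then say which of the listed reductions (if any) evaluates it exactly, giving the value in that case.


The series (x = 7/3) is 1F2: upper {-7}, lower {-4/3, -6/5}, prefactor -8/5. Verdict: terminating - no listed pattern fits, but -7 in the upper list cuts the series at k = 7; direct evaluation. Exact value: 485745309919/173352960.

Structural cue: from the first term -8/5: the product of the first k integers (C = -8/5, x = 7/3) is k!.
Ratio: r(k) = (7/3) * (k-7) / [(k-4/3) (k-6/5) (k+1)] - rational in k, leading ratio (7/3); with t_0 = -8/5, classification follows.


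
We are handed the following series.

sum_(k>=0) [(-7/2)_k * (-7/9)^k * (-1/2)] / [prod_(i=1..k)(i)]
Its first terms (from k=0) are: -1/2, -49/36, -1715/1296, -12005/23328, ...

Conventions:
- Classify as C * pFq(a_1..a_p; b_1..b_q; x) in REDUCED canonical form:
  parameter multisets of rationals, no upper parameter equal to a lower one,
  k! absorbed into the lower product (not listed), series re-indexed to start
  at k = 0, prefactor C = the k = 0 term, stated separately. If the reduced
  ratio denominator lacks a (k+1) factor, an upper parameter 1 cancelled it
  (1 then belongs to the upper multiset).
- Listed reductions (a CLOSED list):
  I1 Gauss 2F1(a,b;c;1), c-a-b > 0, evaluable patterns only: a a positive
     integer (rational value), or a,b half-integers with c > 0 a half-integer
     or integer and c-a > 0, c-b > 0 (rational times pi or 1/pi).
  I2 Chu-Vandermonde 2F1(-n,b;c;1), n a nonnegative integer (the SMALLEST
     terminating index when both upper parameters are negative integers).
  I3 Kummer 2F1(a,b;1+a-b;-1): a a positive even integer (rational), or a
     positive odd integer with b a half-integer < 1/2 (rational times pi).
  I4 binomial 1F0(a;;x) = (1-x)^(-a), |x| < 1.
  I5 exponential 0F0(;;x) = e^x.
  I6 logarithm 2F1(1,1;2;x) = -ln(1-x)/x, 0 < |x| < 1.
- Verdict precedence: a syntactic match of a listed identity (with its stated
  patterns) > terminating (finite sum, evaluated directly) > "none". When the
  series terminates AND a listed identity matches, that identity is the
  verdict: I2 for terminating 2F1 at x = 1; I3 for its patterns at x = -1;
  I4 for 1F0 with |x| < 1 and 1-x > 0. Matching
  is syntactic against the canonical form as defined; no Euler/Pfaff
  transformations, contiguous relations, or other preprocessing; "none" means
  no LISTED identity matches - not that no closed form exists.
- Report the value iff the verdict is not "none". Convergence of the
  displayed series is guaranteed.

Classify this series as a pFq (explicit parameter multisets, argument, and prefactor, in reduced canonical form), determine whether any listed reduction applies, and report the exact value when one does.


Reduced: x = -7/9, 1F0, upper = {-7/2}, lower = {-}, C = -1/2. Verdict: this is the binomial series (I4) (the 1F0 binomial series: exponent 7/2, x = -7/9). Exact value: (-1/2) * (16/9)^(7/2).

Key observation: from the first term -1/2: the product of the first k integers (C = -1/2, x = -7/9) is k!.
Consecutive-term ratio: r(k) = (-7/9) * (k-7/2) / [(k+1)] - rational; roots negated = parameters, x = (-7/9), C = -1/2.


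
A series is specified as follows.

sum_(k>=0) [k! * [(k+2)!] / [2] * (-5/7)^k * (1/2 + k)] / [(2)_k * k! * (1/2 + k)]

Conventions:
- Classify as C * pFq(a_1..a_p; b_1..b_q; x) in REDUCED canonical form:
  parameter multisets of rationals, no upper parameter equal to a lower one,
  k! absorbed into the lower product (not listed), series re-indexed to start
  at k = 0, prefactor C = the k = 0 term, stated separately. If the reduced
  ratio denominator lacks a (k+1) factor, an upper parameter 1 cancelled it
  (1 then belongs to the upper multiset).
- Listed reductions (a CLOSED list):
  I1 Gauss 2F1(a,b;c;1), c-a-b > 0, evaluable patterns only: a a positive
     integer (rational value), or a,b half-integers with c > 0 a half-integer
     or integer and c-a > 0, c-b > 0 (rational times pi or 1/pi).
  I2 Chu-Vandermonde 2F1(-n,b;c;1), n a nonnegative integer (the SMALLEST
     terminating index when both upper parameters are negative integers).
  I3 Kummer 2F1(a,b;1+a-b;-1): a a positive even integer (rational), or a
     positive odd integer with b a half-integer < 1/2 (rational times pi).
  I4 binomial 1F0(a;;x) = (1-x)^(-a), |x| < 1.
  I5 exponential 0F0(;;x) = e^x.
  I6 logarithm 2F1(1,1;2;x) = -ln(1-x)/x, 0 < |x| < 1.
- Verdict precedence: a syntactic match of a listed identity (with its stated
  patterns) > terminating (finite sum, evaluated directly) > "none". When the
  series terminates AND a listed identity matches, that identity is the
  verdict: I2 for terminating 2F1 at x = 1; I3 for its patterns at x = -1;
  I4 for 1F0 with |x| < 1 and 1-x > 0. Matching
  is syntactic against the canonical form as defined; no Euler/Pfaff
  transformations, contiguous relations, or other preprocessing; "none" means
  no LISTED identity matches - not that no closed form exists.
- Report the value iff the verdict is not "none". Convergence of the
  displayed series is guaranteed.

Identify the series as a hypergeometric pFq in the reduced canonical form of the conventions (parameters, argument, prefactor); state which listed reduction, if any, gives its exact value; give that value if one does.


Reduced: x = -5/7, 2F1, upper = {1, 3}, lower = {2}, C = 1. Verdict: none - this 2F1 at x = -5/7 matches no listed pattern, and upper {1, 3} holds no stopper.

Structural cue: x = (-5/7) and the factorial ratio (prefactor 1) (k+a-1)!/(a-1)! is a rising factorial (a)_k.
Consecutive-term ratio: r(k) = (-5/7) * (k+1) (k+3) / [(k+2) (k+1)] - poly over poly, x = (-5/7) from leading terms; C = 1 at k = 0.


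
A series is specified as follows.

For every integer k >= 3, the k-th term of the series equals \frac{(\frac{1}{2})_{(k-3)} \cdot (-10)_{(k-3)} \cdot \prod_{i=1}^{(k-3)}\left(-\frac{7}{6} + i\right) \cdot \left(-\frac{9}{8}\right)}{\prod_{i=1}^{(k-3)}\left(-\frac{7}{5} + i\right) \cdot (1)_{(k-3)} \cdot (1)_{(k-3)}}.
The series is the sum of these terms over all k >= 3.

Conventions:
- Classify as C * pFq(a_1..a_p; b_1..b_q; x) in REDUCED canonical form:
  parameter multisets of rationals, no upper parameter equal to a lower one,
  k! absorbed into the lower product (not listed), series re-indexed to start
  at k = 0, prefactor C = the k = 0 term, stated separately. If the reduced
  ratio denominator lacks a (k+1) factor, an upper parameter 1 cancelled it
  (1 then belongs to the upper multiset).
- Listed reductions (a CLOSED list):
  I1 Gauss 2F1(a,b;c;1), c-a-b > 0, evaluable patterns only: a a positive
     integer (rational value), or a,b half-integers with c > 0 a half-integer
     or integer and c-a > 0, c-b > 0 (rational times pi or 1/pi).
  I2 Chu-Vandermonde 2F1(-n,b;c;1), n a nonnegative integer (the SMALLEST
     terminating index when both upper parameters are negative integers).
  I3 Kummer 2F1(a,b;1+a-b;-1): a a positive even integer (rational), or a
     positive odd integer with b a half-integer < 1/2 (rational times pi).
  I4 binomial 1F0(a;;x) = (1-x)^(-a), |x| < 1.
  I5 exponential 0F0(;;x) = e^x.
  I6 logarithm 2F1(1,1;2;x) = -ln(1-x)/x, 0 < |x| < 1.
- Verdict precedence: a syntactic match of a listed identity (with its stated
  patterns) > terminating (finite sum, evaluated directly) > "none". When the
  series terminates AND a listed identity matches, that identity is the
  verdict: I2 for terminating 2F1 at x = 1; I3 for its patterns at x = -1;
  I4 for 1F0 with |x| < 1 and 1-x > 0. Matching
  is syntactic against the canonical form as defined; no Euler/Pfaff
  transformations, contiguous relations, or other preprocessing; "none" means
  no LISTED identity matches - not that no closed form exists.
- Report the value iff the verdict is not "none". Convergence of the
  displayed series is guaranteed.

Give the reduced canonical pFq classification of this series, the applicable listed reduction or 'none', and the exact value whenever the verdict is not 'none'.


x = 1 here; the reduced form reads 3F2, upper {-10, -\frac{1}{6}, \frac{1}{2}}, lower {-\frac{2}{5}, 1}, C = -\frac{9}{8}. Verdict: terminating. (-10)_k vanishes past k = 10, leaving a 11-term sum, computed directly. Hence: -\frac{3225555302916912443339}{3103060880946855149568}.

First insight: x = 1 and the lower running product (prefactor -9/8) is a rising factorial.
Ratio: r(k) = 1 * (k-10) (k-\frac{1}{6}) (k+\frac{1}{2}) / [(k-\frac{2}{5}) (k+1) (k+1)] - poly over poly, x = 1 from leading terms; C = -\frac{9}{8} at k = 0.
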